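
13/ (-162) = -0.08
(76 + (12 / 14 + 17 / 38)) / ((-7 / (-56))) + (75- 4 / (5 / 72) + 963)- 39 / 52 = 4250909 / 2660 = 1598.09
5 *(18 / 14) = 45 / 7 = 6.43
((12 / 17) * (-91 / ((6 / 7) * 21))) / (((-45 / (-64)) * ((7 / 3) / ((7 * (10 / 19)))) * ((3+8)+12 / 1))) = -23296 / 66861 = -0.35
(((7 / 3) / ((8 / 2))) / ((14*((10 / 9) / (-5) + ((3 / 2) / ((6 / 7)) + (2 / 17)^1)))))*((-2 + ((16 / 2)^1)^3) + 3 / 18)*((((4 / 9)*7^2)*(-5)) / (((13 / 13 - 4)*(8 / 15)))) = 63745325 / 72504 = 879.20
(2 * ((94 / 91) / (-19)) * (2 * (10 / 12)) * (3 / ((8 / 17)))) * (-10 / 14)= 19975 / 24206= 0.83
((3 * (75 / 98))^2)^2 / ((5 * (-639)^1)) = -56953125 / 6548813936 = -0.01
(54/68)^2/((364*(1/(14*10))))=3645/15028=0.24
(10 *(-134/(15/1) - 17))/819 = -778/2457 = -0.32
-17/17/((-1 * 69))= 0.01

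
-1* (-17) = 17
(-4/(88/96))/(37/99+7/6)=-864/305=-2.83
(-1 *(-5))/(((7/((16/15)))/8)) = 128/21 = 6.10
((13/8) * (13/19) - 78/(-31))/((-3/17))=-290615/14136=-20.56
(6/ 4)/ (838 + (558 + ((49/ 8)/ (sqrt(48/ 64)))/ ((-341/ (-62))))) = 3040488/ 2829678431- 1617 * sqrt(3)/ 2829678431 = 0.00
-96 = -96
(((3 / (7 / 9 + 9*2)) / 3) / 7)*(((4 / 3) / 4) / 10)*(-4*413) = -354 / 845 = -0.42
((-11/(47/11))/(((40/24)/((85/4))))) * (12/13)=-18513/611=-30.30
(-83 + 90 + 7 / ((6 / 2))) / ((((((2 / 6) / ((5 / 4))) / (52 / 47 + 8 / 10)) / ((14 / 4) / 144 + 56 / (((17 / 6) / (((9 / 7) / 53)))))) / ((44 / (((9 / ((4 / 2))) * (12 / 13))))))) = 3663904244 / 10290321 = 356.05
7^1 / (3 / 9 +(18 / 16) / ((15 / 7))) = 840 / 103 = 8.16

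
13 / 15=0.87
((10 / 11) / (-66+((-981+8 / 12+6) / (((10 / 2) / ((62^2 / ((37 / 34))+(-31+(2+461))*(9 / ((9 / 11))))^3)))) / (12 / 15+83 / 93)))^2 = 29019930610225 / 150472054433701397625984515875771359917521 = 0.00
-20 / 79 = -0.25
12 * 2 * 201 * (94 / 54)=25192 / 3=8397.33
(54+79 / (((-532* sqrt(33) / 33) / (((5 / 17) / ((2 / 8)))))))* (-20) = -1080+7900* sqrt(33) / 2261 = -1059.93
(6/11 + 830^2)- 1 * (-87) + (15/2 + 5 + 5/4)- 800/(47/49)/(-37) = 52721347923/76516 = 689023.84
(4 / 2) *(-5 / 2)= -5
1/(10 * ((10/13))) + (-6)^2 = 3613/100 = 36.13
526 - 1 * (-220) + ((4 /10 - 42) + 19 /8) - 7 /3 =84533 /120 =704.44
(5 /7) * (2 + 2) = 20 /7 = 2.86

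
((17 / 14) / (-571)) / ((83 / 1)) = -17 / 663502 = -0.00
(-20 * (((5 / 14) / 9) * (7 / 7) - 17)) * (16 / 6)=170960 / 189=904.55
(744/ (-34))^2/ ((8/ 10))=172980/ 289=598.55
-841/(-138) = 841/138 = 6.09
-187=-187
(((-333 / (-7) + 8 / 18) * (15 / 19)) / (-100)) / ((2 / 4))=-605 / 798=-0.76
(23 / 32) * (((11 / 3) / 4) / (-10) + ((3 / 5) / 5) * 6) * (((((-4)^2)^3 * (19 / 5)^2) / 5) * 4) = 200334784 / 9375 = 21369.04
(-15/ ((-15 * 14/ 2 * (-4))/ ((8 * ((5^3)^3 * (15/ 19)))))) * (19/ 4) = -2092633.93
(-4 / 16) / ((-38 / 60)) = 15 / 38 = 0.39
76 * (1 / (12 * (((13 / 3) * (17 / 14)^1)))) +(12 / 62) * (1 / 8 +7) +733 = 20157907 / 27404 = 735.58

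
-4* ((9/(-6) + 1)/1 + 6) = -22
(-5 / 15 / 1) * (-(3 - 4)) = -1 / 3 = -0.33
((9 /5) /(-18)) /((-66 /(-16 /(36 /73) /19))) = -73 /28215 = -0.00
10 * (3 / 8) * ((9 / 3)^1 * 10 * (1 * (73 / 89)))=16425 / 178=92.28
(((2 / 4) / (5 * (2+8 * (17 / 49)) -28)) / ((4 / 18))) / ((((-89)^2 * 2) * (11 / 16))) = -441 / 8800231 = -0.00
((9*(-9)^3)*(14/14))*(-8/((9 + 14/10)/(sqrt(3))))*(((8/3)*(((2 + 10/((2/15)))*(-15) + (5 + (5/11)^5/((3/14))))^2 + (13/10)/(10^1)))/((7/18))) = 77150264448117917119176*sqrt(3)/1685932599065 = 79260688069.99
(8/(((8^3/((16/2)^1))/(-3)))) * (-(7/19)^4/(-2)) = -7203/2085136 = -0.00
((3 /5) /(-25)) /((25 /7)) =-21 /3125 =-0.01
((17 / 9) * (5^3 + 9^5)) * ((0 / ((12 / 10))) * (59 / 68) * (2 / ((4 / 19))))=0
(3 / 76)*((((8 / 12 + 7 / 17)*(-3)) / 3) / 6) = -55 / 7752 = -0.01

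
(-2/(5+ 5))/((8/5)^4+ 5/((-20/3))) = -500/14509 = -0.03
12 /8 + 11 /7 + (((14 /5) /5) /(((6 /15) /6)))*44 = 26087 /70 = 372.67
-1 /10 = -0.10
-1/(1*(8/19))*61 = -144.88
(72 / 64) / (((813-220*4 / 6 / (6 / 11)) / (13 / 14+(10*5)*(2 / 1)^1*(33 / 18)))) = 208953 / 548464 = 0.38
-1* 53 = -53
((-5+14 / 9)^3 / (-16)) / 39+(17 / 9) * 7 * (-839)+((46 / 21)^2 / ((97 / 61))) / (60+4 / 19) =-263836273628995 / 23783327568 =-11093.33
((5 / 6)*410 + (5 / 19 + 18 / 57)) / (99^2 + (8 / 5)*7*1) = 97540 / 2796477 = 0.03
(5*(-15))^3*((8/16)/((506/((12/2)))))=-1265625/506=-2501.24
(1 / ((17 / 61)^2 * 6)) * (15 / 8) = 18605 / 4624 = 4.02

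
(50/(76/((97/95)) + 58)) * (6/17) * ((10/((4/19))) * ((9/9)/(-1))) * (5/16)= -1151875/582352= -1.98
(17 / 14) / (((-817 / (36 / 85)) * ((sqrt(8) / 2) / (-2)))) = 0.00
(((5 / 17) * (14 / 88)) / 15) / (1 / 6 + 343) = 7 / 770066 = 0.00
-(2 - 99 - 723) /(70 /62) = 5084 /7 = 726.29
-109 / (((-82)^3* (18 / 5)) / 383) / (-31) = -208735 / 307663344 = -0.00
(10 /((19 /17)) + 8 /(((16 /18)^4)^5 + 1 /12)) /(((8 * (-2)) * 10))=-4432390799126247310039 /13169646580598473539920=-0.34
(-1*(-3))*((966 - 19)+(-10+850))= 5361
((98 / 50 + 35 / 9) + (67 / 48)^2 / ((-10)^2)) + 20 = 1986691 / 76800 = 25.87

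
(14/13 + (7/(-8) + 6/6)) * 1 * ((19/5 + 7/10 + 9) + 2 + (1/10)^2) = 7755/416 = 18.64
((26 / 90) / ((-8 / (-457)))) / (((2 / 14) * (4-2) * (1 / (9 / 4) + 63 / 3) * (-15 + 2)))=-3199 / 15440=-0.21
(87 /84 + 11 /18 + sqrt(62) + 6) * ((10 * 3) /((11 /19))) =183065 /462 + 570 * sqrt(62) /11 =804.26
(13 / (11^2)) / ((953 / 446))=5798 / 115313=0.05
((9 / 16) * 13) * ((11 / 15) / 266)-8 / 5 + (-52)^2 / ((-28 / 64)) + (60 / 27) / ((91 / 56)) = -6180.78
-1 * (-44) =44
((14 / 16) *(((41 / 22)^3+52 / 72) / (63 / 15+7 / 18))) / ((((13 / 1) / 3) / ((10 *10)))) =258562875 / 8167016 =31.66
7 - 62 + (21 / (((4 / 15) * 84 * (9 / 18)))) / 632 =-278065 / 5056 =-55.00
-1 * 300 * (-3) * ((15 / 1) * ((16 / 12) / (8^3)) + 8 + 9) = 15335.16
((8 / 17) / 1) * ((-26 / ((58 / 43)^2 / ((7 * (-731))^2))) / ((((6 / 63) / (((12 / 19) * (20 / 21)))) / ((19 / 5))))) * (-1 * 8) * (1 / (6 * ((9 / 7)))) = 33171887641984 / 7569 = 4382598446.56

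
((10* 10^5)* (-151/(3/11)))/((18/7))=-5813500000/27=-215314814.81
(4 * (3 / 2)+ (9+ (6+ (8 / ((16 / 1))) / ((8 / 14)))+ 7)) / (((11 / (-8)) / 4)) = -84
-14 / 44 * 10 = -35 / 11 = -3.18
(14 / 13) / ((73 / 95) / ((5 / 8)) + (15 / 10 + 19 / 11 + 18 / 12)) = 36575 / 202306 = 0.18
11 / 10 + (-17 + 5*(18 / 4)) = 33 / 5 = 6.60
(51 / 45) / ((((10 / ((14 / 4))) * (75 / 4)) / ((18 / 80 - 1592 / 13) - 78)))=-12390637 / 2925000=-4.24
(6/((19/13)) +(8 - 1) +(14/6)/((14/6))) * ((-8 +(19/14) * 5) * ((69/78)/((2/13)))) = -44965/532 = -84.52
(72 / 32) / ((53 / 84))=189 / 53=3.57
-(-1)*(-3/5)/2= -3/10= -0.30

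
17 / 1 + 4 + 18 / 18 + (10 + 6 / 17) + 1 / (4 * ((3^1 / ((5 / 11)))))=72685 / 2244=32.39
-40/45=-8/9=-0.89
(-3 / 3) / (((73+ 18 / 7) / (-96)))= 672 / 529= 1.27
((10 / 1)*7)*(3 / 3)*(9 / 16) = 315 / 8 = 39.38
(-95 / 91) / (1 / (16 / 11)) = -1520 / 1001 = -1.52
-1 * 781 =-781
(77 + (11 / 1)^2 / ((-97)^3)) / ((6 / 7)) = 245964950 / 2738019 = 89.83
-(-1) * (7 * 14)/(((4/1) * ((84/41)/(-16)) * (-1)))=574/3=191.33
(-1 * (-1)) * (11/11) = 1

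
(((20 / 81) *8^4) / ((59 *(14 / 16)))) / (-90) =-65536 / 301077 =-0.22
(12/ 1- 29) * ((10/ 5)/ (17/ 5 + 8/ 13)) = -2210/ 261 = -8.47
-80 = -80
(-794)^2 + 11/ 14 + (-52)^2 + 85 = 8865161/ 14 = 633225.79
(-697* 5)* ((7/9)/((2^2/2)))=-24395/18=-1355.28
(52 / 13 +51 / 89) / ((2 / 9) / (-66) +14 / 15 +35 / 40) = 4835160 / 1908427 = 2.53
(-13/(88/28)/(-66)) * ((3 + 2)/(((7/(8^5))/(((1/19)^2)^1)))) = 532480/131043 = 4.06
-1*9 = -9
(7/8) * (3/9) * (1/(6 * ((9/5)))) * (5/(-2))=-175/2592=-0.07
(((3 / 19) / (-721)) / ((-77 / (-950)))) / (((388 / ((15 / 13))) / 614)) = -345375 / 70006937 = -0.00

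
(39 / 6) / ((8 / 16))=13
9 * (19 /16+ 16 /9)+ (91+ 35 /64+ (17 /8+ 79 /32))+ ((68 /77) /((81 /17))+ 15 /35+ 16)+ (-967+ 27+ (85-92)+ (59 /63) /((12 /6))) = -322164383 /399168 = -807.09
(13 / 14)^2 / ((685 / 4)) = 169 / 33565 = 0.01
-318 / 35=-9.09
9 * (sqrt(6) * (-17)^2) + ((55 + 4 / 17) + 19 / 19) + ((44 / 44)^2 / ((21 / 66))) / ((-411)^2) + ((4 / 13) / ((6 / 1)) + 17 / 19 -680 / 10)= -53715715789 / 4965094953 + 2601 * sqrt(6)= 6360.30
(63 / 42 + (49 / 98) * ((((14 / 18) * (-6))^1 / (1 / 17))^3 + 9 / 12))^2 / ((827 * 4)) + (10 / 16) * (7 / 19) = 55249557971588251 / 2932422912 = 18840924.26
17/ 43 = 0.40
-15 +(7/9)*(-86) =-737/9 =-81.89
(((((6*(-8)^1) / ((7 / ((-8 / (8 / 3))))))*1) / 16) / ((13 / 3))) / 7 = 27 / 637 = 0.04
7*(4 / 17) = 28 / 17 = 1.65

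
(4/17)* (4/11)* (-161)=-2576/187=-13.78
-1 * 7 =-7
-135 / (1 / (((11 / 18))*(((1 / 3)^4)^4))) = -55 / 28697814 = -0.00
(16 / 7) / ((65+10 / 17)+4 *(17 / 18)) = 2448 / 74291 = 0.03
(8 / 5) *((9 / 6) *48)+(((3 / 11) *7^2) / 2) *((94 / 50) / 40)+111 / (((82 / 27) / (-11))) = -258443331 / 902000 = -286.52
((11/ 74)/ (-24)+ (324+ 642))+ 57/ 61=104753137/ 108336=966.93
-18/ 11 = -1.64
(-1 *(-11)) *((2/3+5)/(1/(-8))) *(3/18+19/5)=-89012/45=-1978.04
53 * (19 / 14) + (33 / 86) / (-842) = 36459211 / 506884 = 71.93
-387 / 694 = -0.56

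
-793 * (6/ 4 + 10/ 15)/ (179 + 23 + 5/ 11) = -113399/ 13362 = -8.49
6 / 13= 0.46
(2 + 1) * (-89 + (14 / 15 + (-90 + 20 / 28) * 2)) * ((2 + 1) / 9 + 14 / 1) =-1203871 / 105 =-11465.44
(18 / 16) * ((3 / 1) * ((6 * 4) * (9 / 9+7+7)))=1215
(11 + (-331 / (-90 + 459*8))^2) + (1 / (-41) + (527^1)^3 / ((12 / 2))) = 12832634078020163 / 526059684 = 24393874.82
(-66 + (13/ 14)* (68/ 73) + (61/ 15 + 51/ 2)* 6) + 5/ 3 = 873286/ 7665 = 113.93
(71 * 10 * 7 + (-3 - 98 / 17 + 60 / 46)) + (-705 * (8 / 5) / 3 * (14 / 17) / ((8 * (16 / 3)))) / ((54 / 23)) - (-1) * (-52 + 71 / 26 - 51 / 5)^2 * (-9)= -6391919602949 / 237884400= -26869.86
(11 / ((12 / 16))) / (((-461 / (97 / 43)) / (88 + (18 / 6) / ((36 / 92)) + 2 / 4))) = -1231318 / 178407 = -6.90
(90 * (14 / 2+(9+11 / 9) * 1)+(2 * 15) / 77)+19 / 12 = 1551.97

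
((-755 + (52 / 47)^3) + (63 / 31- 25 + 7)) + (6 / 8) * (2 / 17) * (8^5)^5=182387974990562765065911064092 / 54714721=3333435164378573091251.09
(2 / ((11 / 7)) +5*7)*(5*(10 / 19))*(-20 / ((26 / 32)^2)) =-5376000 / 1859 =-2891.88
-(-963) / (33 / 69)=22149 / 11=2013.55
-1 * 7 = -7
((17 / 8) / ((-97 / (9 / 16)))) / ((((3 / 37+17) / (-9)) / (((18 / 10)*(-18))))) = -4126869 / 19617280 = -0.21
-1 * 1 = -1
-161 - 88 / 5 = -893 / 5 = -178.60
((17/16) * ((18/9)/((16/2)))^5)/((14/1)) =17/229376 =0.00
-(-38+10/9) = 332/9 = 36.89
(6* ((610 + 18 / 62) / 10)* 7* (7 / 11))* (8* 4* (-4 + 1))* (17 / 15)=-1512914592 / 8525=-177467.99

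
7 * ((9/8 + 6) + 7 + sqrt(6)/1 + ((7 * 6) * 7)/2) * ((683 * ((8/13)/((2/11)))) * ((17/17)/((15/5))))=210364 * sqrt(6)/39 + 67789799/78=882312.41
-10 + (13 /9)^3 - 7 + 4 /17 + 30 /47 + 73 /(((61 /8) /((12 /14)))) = -1220345990 /248715117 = -4.91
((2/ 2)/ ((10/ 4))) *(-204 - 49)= -506/ 5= -101.20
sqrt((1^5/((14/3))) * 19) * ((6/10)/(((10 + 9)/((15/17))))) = 9 * sqrt(798)/4522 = 0.06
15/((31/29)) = 435/31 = 14.03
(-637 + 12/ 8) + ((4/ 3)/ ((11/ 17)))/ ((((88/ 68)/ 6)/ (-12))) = -750.14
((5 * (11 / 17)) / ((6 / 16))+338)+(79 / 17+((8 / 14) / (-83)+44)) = 11712175 / 29631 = 395.27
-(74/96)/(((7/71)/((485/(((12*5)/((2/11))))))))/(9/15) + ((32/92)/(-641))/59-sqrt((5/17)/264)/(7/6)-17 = -2092020275651/57868515936-sqrt(5610)/2618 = -36.18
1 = 1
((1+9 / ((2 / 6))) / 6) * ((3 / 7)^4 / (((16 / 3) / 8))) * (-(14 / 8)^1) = -81 / 196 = -0.41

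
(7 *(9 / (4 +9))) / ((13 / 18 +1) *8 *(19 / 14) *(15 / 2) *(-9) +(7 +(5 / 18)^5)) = -0.00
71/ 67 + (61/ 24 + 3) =10615/ 1608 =6.60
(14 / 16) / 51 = 7 / 408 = 0.02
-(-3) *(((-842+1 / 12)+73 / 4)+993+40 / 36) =1534 / 3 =511.33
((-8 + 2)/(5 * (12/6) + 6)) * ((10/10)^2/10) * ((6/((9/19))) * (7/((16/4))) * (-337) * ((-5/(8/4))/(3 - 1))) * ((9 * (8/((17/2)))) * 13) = -5244057/136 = -38559.24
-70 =-70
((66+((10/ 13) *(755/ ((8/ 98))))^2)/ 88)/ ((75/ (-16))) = -34215795241/ 278850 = -122703.23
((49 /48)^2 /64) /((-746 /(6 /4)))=-2401 /73334784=-0.00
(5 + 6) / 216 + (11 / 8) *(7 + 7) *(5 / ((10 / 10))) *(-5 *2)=-207889 / 216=-962.45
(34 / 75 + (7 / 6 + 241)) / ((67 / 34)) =206227 / 1675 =123.12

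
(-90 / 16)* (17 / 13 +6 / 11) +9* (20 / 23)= -68355 / 26312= -2.60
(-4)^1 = -4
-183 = -183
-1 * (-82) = 82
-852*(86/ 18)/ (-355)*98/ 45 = 16856/ 675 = 24.97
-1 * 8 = -8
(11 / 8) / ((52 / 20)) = 55 / 104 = 0.53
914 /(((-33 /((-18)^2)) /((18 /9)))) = -197424 /11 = -17947.64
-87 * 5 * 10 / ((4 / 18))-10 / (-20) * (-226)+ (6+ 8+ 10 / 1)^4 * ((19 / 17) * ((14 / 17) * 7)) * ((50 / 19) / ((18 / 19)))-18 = 1710324166 / 289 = 5918076.70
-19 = -19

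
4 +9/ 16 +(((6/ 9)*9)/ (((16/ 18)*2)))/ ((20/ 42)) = 233/ 20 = 11.65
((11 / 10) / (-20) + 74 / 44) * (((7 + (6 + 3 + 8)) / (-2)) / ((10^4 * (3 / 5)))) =-3579 / 1100000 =-0.00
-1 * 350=-350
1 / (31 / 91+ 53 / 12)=1092 / 5195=0.21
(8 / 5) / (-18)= -0.09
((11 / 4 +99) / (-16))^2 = 165649 / 4096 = 40.44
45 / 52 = 0.87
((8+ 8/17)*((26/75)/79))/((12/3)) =312/33575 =0.01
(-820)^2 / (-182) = -336200 / 91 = -3694.51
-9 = -9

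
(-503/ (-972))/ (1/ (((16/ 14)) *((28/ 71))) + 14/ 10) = 20120/ 140697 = 0.14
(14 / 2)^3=343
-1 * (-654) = 654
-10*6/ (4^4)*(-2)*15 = 7.03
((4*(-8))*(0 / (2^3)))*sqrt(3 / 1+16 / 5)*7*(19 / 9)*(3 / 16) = 0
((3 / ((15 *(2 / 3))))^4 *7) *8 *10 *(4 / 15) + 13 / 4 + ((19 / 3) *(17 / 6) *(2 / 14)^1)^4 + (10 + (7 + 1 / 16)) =5096602835003 / 78764805000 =64.71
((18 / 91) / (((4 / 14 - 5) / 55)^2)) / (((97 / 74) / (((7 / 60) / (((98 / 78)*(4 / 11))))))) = 2035 / 388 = 5.24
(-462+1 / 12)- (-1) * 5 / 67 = -371321 / 804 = -461.84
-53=-53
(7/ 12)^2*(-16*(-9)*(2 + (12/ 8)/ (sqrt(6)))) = 49*sqrt(6)/ 4 + 98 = 128.01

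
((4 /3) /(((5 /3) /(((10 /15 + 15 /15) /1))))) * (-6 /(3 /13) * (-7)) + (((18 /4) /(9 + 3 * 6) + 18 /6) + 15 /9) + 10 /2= 505 /2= 252.50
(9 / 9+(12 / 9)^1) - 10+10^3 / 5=577 / 3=192.33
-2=-2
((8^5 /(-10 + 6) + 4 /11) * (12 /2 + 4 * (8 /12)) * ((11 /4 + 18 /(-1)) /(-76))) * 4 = -11909274 /209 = -56982.17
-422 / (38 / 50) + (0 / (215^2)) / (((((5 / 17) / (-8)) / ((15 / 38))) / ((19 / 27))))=-10550 / 19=-555.26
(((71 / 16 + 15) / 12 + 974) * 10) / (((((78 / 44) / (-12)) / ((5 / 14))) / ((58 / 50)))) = -59754761 / 2184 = -27360.24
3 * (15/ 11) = 45/ 11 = 4.09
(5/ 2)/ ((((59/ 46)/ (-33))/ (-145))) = 550275/ 59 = 9326.69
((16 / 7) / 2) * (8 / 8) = 8 / 7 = 1.14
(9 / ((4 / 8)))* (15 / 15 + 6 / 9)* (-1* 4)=-120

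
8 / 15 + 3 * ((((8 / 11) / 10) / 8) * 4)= 106 / 165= 0.64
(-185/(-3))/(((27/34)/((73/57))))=459170/4617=99.45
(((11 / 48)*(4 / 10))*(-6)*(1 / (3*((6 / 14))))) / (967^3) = -77 / 162761591340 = -0.00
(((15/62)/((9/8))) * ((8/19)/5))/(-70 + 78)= 4/1767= 0.00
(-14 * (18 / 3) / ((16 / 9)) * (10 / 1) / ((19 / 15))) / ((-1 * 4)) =14175 / 152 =93.26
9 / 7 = 1.29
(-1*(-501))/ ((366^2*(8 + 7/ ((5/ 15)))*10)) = 0.00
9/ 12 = 3/ 4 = 0.75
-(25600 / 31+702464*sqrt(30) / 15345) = -25600 / 31 - 702464*sqrt(30) / 15345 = -1076.54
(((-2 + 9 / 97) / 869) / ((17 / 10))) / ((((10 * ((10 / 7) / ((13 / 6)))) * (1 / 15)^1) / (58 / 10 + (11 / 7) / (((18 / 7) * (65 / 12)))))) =-298627 / 17195772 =-0.02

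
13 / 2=6.50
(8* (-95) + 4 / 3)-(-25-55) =-2036 / 3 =-678.67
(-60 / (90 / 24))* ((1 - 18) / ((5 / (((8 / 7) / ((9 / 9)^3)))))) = 2176 / 35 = 62.17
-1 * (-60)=60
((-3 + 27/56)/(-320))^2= 19881/321126400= 0.00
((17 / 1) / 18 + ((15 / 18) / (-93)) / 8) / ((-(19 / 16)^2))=-67376 / 100719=-0.67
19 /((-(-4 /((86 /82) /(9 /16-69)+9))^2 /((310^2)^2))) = -71374177272081935275 /80622441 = -885289212120.01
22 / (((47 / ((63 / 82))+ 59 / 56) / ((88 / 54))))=54208 / 94089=0.58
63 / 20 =3.15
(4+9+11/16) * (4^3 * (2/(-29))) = -60.41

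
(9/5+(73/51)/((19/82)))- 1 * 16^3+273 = -18483784/4845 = -3815.02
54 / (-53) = -54 / 53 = -1.02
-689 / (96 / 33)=-7579 / 32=-236.84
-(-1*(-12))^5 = -248832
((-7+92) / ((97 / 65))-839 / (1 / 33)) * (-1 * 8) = 21440912 / 97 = 221040.33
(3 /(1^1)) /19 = 3 /19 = 0.16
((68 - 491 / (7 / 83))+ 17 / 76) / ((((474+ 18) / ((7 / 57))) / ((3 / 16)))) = -1020311 / 3789056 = -0.27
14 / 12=7 / 6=1.17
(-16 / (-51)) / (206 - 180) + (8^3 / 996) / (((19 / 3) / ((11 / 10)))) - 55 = -286996693 / 5227755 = -54.90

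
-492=-492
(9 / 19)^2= 81 / 361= 0.22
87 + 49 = 136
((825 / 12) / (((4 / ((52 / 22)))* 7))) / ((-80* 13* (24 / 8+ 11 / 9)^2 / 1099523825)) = -23437218375 / 68096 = -344179.08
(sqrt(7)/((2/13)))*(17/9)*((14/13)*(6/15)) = 238*sqrt(7)/45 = 13.99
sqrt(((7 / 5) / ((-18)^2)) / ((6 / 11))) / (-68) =-sqrt(2310) / 36720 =-0.00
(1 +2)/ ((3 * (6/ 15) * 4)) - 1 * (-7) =61/ 8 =7.62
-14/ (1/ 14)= -196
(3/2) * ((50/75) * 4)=4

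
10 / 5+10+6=18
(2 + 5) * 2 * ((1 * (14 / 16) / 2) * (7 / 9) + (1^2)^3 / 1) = 1351 / 72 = 18.76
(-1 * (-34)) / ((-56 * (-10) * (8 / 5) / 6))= 51 / 224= 0.23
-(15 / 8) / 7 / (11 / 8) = -15 / 77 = -0.19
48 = 48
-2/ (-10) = 1/ 5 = 0.20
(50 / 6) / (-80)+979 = 46987 / 48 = 978.90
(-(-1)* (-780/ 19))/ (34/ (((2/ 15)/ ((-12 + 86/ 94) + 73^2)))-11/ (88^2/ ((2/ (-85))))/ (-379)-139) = -415712668800/ 13730593276062947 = -0.00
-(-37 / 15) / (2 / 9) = 111 / 10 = 11.10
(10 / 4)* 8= 20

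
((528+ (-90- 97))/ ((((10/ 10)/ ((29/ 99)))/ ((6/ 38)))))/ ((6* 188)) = 899/ 64296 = 0.01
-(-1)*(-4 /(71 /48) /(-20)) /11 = 48 /3905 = 0.01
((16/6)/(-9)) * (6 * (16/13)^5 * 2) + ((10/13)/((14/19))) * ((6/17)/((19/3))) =-3969842998/397654803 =-9.98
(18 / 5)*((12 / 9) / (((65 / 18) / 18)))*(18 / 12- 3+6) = 34992 / 325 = 107.67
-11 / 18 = -0.61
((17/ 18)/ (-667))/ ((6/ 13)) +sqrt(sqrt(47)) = -221/ 72036 +47^(1/ 4) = 2.62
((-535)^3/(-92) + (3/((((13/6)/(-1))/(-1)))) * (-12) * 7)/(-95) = -17519.41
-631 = -631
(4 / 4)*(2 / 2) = 1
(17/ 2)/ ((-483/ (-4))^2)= 136/ 233289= 0.00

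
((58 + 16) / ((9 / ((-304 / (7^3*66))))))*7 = -11248 / 14553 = -0.77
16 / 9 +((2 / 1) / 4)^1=41 / 18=2.28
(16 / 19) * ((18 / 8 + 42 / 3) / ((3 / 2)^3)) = 2080 / 513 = 4.05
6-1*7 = -1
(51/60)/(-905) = -17/18100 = -0.00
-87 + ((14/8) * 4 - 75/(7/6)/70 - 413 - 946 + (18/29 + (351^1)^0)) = -2043821/1421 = -1438.30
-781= -781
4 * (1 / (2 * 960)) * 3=1 / 160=0.01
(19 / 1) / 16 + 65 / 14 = 653 / 112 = 5.83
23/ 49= 0.47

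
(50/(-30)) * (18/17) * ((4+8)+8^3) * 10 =-157200/17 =-9247.06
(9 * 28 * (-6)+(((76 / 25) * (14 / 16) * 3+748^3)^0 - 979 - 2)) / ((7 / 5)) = -1780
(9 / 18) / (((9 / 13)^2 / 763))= 128947 / 162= 795.97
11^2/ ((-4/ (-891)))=107811/ 4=26952.75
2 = 2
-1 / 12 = -0.08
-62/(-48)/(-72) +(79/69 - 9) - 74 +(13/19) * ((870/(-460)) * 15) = -76483019/755136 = -101.28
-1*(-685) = 685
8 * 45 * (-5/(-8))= 225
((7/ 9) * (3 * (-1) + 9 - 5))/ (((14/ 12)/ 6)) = 4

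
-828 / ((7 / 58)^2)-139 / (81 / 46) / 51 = -11506767658 / 202419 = -56846.28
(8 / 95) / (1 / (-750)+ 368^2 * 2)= 0.00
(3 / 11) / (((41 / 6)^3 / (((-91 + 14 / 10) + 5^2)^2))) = 67605192 / 18953275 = 3.57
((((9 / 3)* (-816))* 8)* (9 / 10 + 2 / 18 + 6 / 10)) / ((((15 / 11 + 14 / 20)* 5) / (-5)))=3470720 / 227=15289.52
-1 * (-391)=391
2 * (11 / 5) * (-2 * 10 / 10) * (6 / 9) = -88 / 15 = -5.87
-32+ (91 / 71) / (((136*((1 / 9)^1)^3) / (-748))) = -5170.94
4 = 4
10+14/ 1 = 24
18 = 18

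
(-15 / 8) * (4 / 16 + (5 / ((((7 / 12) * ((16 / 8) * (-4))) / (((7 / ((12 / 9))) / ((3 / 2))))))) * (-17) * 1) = -120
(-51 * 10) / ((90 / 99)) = -561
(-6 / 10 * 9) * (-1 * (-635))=-3429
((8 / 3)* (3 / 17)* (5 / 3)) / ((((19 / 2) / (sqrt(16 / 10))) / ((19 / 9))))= 32* sqrt(10) / 459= 0.22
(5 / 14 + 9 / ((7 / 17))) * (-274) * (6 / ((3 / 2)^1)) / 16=-42607 / 28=-1521.68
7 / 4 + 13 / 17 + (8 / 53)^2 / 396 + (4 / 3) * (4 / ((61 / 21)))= 5018774645 / 1153521468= 4.35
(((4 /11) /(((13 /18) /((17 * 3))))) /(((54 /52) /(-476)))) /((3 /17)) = -2201024 /33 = -66697.70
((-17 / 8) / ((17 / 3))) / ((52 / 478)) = -717 / 208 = -3.45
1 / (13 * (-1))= -1 / 13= -0.08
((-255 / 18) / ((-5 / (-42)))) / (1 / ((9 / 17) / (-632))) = 63 / 632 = 0.10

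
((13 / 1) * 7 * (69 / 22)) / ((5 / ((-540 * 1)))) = -30824.18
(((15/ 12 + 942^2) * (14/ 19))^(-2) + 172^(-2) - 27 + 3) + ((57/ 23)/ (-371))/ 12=-534320946687547964546969/ 22262887762795984231984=-24.00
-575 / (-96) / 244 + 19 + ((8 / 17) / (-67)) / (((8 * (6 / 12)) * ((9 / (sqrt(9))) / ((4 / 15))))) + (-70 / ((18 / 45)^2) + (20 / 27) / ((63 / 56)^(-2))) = -167098350229 / 400199040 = -417.54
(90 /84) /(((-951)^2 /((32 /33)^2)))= 2560 /2298082941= 0.00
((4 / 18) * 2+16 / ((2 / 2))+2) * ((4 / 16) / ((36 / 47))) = 3901 / 648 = 6.02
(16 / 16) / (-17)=-1 / 17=-0.06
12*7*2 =168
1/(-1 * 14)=-1/14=-0.07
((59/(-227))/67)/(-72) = 59/1095048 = 0.00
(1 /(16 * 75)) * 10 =1 /120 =0.01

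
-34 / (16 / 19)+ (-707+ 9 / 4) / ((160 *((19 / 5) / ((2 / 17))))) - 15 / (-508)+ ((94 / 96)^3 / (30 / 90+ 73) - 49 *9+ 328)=-51056631023597 / 332683591680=-153.47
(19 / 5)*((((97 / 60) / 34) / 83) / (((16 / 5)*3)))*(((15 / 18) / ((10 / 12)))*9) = 1843 / 903040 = 0.00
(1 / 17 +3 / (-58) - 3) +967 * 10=9531669 / 986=9667.01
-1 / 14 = -0.07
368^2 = 135424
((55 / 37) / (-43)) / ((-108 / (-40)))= -550 / 42957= -0.01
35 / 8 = 4.38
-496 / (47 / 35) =-17360 / 47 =-369.36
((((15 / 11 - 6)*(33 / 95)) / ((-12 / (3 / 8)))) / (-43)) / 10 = -153 / 1307200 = -0.00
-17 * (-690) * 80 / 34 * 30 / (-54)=-46000 / 3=-15333.33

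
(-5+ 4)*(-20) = 20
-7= -7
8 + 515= 523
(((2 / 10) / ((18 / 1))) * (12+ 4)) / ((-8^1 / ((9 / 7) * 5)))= -1 / 7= -0.14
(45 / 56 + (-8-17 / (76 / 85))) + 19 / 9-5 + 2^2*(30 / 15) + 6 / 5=-952739 / 47880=-19.90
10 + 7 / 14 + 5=31 / 2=15.50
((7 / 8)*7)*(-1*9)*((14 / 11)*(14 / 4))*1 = -21609 / 88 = -245.56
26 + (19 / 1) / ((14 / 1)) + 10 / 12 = 592 / 21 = 28.19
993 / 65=15.28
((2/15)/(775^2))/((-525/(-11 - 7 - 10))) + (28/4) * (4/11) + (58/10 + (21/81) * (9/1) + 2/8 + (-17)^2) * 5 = 44283105234727/29730937500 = 1489.46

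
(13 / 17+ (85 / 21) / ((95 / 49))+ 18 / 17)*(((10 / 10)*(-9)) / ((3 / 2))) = -23.47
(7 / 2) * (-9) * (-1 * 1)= 63 / 2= 31.50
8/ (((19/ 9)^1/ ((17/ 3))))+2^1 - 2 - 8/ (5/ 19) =-848/ 95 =-8.93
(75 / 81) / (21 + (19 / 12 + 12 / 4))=100 / 2763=0.04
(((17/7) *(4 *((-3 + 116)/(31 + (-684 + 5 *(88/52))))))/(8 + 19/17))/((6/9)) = -849082/3030405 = -0.28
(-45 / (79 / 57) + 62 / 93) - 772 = -190501 / 237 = -803.80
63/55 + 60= 3363/55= 61.15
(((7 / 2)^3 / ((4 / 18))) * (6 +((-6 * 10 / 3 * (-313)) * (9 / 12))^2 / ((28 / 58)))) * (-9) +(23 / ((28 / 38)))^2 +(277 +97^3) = -124320120108777 / 1568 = -79285790885.70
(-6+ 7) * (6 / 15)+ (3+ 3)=32 / 5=6.40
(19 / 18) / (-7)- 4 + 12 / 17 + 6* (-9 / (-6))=11899 / 2142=5.56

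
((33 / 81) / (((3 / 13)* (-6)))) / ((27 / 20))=-1430 / 6561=-0.22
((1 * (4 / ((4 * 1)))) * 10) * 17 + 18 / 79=13448 / 79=170.23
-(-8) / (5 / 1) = 1.60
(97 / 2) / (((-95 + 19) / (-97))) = 9409 / 152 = 61.90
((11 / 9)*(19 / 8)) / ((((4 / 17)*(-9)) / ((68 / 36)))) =-60401 / 23328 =-2.59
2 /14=1 /7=0.14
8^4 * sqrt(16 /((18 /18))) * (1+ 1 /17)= 294912 /17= 17347.76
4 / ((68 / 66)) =66 / 17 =3.88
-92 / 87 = -1.06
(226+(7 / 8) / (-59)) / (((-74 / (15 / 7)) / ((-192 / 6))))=3199950 / 15281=209.41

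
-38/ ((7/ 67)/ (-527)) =1341742/ 7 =191677.43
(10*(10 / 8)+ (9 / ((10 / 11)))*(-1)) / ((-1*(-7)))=0.37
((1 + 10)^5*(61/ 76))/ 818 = 9824111/ 62168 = 158.03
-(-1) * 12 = 12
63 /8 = 7.88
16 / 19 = 0.84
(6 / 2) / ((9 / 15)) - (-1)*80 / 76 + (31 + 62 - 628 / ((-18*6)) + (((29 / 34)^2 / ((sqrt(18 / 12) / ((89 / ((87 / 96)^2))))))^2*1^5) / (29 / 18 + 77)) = 9553493818691 / 60627476295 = 157.58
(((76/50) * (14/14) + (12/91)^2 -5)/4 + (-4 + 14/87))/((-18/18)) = 338951089/72044700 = 4.70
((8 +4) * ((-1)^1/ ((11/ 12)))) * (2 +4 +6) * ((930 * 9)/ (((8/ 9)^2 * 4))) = -9152595/ 22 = -416027.05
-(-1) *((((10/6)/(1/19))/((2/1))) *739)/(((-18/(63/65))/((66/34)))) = -1081157/884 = -1223.03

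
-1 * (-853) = 853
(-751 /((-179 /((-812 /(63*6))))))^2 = 1897299364 /23357889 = 81.23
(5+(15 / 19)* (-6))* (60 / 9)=1.75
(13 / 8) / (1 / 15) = 195 / 8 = 24.38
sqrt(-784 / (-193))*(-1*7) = -196*sqrt(193) / 193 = -14.11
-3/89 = -0.03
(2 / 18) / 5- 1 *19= -854 / 45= -18.98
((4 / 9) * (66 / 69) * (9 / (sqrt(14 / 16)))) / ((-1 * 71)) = -176 * sqrt(14) / 11431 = -0.06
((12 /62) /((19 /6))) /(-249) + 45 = 2199903 /48887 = 45.00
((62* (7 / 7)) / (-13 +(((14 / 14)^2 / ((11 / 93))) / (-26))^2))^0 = 1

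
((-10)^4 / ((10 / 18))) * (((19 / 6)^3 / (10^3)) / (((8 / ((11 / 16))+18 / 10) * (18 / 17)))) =6413165 / 159624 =40.18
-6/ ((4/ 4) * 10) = -3/ 5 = -0.60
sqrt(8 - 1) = sqrt(7) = 2.65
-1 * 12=-12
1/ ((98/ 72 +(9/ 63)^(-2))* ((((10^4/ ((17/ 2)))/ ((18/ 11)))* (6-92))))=-1377/ 4287745000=-0.00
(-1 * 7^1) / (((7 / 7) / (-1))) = 7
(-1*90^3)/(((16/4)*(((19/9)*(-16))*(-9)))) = -91125/152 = -599.51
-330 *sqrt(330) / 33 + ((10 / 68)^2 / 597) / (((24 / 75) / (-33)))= -10 *sqrt(330)-6875 / 1840352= -181.66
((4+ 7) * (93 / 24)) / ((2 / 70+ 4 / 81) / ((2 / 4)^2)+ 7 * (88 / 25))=4833675 / 2829536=1.71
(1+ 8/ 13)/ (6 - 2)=21/ 52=0.40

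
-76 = -76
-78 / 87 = -26 / 29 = -0.90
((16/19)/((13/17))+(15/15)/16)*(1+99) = 114975/988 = 116.37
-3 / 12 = -1 / 4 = -0.25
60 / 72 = 5 / 6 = 0.83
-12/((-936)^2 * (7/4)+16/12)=-9/1149877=-0.00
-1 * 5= -5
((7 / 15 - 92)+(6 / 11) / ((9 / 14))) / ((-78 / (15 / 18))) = 1151 / 1188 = 0.97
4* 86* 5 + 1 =1721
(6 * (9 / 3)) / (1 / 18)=324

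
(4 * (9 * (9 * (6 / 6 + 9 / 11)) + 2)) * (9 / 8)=7389 / 11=671.73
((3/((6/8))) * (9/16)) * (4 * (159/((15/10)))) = 954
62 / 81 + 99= 8081 / 81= 99.77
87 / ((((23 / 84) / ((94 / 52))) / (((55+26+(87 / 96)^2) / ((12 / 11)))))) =43079.73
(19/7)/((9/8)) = 152/63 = 2.41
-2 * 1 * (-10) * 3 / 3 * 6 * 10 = 1200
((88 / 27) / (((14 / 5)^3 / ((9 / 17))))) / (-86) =-1375 / 1504398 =-0.00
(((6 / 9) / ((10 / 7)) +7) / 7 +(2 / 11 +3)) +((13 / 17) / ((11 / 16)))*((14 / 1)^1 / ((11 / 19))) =961007 / 30855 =31.15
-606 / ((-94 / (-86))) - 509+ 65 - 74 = -50404 / 47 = -1072.43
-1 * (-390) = 390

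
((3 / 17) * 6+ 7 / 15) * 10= 778 / 51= 15.25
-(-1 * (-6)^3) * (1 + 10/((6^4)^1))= -653/3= -217.67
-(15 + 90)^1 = -105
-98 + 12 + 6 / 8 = -341 / 4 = -85.25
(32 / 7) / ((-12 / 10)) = -80 / 21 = -3.81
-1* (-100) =100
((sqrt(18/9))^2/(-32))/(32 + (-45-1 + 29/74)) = 37/8056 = 0.00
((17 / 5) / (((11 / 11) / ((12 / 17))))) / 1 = 12 / 5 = 2.40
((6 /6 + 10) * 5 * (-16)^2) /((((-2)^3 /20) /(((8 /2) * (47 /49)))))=-6617600 /49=-135053.06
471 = 471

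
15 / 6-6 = -7 / 2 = -3.50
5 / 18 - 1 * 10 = -175 / 18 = -9.72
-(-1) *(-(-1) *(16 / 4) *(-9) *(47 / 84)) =-141 / 7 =-20.14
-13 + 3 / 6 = -12.50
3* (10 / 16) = 15 / 8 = 1.88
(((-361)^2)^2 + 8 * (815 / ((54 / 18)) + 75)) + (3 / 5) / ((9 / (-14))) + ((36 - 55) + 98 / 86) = 3651466646041 / 215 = 16983565795.54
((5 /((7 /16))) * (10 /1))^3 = 512000000 /343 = 1492711.37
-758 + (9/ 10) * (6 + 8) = -3727/ 5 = -745.40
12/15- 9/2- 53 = -567/10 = -56.70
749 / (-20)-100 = -2749 / 20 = -137.45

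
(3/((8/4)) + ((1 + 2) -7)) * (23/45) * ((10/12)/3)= -115/324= -0.35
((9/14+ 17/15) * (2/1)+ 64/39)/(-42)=-2363/19110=-0.12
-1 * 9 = -9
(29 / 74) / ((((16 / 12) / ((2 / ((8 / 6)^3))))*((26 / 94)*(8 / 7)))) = 772821 / 985088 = 0.78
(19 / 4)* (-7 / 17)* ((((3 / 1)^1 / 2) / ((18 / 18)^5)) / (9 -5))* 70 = -13965 / 272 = -51.34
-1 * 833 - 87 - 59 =-979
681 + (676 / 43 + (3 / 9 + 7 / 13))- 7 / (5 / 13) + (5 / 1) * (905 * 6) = 233349458 / 8385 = 27829.39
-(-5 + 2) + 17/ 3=8.67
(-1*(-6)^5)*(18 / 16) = 8748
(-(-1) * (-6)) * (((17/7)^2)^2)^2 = -41854544646/5764801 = -7260.36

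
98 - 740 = -642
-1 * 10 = -10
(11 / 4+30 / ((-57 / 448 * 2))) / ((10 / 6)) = -26253 / 380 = -69.09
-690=-690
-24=-24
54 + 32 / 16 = 56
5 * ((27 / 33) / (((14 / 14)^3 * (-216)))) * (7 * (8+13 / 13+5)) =-245 / 132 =-1.86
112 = 112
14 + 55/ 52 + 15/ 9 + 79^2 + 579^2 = 53273801/ 156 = 341498.72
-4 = -4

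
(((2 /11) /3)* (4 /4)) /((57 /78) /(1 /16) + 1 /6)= 52 /10175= 0.01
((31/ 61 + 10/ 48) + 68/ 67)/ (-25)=-33967/ 490440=-0.07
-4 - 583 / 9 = -619 / 9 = -68.78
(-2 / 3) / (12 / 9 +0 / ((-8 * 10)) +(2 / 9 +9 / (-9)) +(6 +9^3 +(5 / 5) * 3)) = -6 / 6647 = -0.00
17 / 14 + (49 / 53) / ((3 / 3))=1587 / 742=2.14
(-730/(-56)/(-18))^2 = 133225/254016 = 0.52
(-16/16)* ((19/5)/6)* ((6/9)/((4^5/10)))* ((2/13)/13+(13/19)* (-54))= 14825/97344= 0.15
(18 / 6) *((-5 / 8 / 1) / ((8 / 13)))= -195 / 64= -3.05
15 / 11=1.36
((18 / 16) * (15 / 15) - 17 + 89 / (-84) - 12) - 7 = -35.93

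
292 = 292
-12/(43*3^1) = -4/43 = -0.09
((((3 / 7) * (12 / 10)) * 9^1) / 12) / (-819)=-3 / 6370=-0.00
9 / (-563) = -9 / 563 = -0.02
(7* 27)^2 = 35721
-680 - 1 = -681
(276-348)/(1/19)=-1368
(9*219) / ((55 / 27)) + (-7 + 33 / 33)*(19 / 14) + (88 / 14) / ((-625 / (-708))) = 6645096 / 6875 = 966.56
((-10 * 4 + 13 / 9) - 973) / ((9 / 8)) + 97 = -64975 / 81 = -802.16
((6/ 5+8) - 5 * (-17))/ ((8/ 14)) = 3297/ 20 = 164.85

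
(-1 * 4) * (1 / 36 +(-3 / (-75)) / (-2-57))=-1439 / 13275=-0.11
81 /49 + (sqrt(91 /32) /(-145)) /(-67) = sqrt(182) /77720 + 81 /49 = 1.65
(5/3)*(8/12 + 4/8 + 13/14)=220/63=3.49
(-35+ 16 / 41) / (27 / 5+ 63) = -2365 / 4674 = -0.51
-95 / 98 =-0.97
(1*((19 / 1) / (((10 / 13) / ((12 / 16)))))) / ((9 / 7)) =1729 / 120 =14.41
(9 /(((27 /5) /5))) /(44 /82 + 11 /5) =5125 /1683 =3.05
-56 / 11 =-5.09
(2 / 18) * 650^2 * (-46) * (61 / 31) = -1185535000 / 279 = -4249229.39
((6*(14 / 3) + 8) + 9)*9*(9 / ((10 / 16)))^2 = 419904 / 5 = 83980.80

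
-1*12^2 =-144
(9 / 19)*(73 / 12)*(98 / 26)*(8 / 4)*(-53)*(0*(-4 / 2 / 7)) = 0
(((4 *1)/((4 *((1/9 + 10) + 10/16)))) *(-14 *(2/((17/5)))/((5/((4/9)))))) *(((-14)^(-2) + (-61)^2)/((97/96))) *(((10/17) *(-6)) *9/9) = 7907512320/8922739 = 886.22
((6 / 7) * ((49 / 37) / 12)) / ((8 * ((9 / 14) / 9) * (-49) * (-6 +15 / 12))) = 1 / 1406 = 0.00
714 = 714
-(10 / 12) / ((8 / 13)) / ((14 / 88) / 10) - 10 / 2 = -3785 / 42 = -90.12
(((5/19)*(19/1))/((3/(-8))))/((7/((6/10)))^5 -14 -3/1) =-405/6564718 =-0.00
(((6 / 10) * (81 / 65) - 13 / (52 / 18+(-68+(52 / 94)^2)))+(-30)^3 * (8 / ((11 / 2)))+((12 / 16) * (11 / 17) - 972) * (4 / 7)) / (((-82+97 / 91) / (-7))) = -10187179701841471 / 2957402615750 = -3444.64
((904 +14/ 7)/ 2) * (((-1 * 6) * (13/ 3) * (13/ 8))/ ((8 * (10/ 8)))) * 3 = -229671/ 40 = -5741.78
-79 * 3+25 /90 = -4261 /18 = -236.72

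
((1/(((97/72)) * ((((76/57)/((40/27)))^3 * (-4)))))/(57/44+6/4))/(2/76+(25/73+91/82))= -1525700/24773121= -0.06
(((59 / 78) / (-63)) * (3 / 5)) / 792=-59 / 6486480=-0.00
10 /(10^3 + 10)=1 /101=0.01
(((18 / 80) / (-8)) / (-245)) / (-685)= -0.00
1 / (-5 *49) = -1 / 245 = -0.00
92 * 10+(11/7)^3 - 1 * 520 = 138531/343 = 403.88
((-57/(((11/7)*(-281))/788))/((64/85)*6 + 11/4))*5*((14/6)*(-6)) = -1069000800/1091123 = -979.73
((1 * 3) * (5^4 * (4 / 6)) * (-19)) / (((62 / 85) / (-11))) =11103125 / 31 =358165.32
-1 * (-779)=779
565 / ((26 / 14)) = 304.23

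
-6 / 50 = -3 / 25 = -0.12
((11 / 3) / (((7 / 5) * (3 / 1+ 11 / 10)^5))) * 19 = 104500000 / 2432980221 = 0.04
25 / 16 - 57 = -887 / 16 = -55.44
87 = 87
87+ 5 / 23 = 2006 / 23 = 87.22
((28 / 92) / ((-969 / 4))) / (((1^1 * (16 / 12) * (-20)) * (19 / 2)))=7 / 1411510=0.00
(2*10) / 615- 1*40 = -4916 / 123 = -39.97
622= 622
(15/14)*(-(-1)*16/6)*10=200/7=28.57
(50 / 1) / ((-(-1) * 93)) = 50 / 93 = 0.54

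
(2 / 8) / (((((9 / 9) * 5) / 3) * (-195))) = -1 / 1300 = -0.00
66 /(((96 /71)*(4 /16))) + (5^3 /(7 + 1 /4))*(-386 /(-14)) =670.62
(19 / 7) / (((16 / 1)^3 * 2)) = 19 / 57344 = 0.00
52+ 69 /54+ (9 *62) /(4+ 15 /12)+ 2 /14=20123 /126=159.71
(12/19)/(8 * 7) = 3/266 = 0.01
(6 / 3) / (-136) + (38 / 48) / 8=0.08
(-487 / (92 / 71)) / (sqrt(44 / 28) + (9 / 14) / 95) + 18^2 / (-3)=-2184401975 * sqrt(77) / 63931237 - 13602203847 / 127862474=-406.20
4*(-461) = -1844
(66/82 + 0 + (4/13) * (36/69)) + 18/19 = 445527/232921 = 1.91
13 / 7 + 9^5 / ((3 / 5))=688918 / 7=98416.86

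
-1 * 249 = -249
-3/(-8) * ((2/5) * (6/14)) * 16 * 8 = 288/35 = 8.23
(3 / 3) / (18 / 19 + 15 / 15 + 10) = 19 / 227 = 0.08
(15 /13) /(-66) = -5 /286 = -0.02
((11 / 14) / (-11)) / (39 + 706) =-1 / 10430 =-0.00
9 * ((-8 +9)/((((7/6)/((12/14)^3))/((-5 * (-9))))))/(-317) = -524880/761117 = -0.69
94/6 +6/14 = 338/21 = 16.10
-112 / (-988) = 28 / 247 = 0.11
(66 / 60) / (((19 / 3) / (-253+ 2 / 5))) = -41679 / 950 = -43.87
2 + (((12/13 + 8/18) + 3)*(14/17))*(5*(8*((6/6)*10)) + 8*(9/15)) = 14499586/9945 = 1457.98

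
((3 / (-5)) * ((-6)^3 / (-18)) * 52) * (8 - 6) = -3744 / 5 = -748.80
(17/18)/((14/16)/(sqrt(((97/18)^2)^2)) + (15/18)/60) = 21.46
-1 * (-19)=19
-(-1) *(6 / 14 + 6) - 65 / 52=145 / 28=5.18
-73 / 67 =-1.09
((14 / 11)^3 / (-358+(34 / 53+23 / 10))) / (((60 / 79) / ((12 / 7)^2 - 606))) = 4.61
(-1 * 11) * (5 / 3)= -18.33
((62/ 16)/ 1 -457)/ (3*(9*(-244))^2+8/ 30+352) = -54375/ 1736112032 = -0.00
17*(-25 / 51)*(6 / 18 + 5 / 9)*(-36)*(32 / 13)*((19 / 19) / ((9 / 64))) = 1638400 / 351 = 4667.81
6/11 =0.55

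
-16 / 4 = -4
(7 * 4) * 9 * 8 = 2016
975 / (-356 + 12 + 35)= -325 / 103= -3.16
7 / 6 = 1.17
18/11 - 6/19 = 276/209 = 1.32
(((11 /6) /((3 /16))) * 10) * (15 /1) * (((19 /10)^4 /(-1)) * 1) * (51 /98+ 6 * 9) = -2553118711 /2450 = -1042089.27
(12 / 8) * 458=687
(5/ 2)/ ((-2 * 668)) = -5/ 2672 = -0.00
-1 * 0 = 0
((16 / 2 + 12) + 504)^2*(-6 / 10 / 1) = -823728 / 5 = -164745.60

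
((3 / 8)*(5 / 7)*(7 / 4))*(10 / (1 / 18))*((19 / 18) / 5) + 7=397 / 16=24.81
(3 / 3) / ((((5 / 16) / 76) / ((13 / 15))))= 15808 / 75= 210.77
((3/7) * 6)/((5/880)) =3168/7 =452.57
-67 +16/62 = -2069/31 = -66.74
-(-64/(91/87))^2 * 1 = -31002624/8281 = -3743.83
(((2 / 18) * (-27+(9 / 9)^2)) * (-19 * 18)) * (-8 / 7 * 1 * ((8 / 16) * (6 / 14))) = -11856 / 49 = -241.96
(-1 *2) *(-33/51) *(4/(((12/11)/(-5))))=-1210/51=-23.73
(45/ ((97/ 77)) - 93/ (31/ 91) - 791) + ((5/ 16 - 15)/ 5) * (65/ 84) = -1030.55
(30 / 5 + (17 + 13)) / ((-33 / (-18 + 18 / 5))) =864 / 55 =15.71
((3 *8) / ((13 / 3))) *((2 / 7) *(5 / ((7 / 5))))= 3600 / 637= 5.65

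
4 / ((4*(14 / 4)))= 2 / 7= 0.29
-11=-11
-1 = -1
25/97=0.26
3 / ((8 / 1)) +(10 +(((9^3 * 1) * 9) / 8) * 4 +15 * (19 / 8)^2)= 216031 / 64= 3375.48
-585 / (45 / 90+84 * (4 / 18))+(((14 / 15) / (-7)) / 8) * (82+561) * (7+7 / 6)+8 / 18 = -108189 / 920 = -117.60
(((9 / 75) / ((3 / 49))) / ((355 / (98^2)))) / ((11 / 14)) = 6588344 / 97625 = 67.49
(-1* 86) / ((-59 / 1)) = 1.46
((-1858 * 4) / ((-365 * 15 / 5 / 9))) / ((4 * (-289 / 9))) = -50166 / 105485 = -0.48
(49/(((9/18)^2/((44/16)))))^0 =1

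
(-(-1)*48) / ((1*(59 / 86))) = 4128 / 59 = 69.97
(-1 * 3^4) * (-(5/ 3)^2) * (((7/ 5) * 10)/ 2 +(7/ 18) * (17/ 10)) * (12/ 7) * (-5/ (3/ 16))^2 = 6304000/ 3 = 2101333.33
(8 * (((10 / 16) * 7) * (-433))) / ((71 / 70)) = -1060850 / 71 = -14941.55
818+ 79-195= 702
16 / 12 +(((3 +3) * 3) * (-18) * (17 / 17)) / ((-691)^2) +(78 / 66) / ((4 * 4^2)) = 1362523967 / 1008439872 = 1.35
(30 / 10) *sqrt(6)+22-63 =-41+3 *sqrt(6) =-33.65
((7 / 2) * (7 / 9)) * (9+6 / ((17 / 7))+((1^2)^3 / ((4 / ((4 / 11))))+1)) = 34.20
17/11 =1.55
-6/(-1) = 6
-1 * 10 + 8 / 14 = -66 / 7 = -9.43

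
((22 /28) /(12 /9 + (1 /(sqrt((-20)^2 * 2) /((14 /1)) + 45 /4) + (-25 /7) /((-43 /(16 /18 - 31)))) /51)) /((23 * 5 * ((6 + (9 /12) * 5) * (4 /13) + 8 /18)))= 592848005904 * sqrt(2) /2161620161080181537 + 6667813273112343 /4323240322160363074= 0.00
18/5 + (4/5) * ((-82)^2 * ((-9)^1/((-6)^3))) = 3416/15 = 227.73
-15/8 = -1.88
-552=-552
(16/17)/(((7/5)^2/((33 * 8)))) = 105600/833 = 126.77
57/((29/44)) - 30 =56.48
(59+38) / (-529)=-97 / 529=-0.18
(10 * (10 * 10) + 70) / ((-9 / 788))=-843160 / 9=-93684.44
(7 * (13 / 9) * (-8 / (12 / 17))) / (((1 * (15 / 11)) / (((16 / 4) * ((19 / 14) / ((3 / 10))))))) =-1520.63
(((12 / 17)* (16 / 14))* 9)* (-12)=-10368 / 119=-87.13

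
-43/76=-0.57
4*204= 816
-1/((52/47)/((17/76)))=-799/3952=-0.20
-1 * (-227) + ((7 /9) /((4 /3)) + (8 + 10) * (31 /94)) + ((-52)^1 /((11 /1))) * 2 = 1390099 /6204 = 224.06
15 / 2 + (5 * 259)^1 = 2605 / 2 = 1302.50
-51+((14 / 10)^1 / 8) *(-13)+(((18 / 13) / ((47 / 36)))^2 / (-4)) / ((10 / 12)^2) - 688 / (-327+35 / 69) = -677711343193 / 13140899200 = -51.57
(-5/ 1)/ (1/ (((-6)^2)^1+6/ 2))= -195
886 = 886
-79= -79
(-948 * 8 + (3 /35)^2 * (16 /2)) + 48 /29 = -269360712 /35525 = -7582.29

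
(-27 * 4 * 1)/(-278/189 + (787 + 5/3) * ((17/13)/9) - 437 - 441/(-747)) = 847098/2535709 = 0.33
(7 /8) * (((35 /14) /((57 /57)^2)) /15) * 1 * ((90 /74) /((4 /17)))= 1785 /2368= 0.75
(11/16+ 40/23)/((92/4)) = 893/8464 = 0.11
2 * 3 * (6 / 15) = 2.40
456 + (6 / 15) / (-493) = 1124038 / 2465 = 456.00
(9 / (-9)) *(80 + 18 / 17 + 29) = -1871 / 17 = -110.06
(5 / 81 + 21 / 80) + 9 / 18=0.82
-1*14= -14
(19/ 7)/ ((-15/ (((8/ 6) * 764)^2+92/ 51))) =-3016546172/ 16065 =-187771.31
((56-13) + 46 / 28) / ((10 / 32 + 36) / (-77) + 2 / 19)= -41800 / 343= -121.87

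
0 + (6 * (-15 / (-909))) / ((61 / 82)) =820 / 6161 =0.13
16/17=0.94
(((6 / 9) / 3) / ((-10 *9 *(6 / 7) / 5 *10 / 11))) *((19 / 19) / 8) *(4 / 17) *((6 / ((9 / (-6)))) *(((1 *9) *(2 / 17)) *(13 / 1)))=1001 / 39015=0.03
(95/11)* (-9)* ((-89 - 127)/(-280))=-59.96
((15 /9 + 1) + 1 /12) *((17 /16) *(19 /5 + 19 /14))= 67507 /4480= 15.07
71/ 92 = 0.77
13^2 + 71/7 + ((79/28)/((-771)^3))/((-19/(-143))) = 6239879784721/34831864836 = 179.14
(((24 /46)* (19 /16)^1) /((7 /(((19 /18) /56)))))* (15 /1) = 1805 /72128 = 0.03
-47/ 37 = -1.27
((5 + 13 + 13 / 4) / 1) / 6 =85 / 24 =3.54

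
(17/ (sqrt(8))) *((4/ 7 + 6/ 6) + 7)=255 *sqrt(2)/ 7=51.52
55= 55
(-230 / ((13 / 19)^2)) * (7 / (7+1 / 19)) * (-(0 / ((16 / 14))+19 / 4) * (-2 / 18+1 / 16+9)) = 135226934045 / 6522048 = 20733.81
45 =45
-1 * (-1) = 1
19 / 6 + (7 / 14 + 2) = 17 / 3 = 5.67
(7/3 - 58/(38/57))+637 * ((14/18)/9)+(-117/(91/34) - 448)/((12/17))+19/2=-406376/567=-716.71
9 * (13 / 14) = 117 / 14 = 8.36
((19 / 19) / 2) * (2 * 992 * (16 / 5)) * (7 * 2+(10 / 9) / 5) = 45147.02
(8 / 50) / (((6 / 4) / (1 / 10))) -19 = -7121 / 375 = -18.99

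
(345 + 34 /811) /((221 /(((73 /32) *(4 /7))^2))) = 1491208741 /562068416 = 2.65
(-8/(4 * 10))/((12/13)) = -13/60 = -0.22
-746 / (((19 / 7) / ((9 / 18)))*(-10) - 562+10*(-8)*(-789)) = -2611 / 218763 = -0.01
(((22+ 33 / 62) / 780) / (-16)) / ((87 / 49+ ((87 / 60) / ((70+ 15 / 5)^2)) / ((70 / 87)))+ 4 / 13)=-14361655 / 16573580592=-0.00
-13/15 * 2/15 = -26/225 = -0.12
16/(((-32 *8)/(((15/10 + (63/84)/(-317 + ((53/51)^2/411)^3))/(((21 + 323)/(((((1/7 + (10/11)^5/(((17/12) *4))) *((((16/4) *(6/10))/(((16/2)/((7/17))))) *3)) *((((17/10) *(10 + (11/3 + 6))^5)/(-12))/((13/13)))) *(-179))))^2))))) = -5389166118211050077161782109104576344532965338188104527/139872846802283732669260650823903365028380672000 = -38529037.20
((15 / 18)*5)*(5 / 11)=125 / 66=1.89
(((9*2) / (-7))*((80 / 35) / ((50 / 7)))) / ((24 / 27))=-0.93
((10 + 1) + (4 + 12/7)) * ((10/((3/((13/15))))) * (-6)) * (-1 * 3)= 6084/7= 869.14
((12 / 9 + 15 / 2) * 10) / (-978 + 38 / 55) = -14575 / 161256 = -0.09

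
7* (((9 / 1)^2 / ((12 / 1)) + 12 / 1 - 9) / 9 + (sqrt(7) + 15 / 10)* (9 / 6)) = 70 / 3 + 21* sqrt(7) / 2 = 51.11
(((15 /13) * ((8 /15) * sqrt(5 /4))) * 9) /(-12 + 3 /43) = -172 * sqrt(5) /741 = -0.52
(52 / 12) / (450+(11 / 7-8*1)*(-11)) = 91 / 10935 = 0.01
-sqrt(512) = -22.63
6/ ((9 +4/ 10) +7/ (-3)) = 45/ 53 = 0.85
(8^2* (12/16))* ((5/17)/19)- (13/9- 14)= 38659/2907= 13.30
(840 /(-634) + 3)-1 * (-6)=2433 /317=7.68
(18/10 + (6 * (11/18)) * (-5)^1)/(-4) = 62/15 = 4.13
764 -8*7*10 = 204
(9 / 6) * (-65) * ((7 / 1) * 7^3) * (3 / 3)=-468195 / 2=-234097.50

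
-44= -44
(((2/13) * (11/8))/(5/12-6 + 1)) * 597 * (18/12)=-5373/130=-41.33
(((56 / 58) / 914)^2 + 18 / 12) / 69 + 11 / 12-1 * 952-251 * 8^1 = -2959.06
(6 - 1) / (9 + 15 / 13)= 65 / 132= 0.49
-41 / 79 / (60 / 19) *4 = -779 / 1185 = -0.66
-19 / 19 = -1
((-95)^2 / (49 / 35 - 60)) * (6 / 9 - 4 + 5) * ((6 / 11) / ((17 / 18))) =-8122500 / 54791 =-148.25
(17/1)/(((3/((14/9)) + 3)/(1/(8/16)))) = 476/69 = 6.90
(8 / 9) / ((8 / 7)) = 7 / 9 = 0.78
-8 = -8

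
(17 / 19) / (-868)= -17 / 16492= -0.00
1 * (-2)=-2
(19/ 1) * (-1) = -19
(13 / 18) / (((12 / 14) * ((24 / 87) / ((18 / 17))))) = 2639 / 816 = 3.23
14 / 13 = 1.08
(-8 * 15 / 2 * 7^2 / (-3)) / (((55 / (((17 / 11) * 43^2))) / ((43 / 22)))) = 132458662 / 1331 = 99518.15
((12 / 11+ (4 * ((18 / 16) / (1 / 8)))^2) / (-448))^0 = 1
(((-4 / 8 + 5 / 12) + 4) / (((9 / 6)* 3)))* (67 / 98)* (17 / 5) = 53533 / 26460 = 2.02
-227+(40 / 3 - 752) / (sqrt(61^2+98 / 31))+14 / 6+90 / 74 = -235.55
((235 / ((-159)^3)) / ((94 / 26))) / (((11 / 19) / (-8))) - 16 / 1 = -707453624 / 44216469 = -16.00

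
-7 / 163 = -0.04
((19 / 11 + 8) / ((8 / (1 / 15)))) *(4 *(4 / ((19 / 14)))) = 2996 / 3135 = 0.96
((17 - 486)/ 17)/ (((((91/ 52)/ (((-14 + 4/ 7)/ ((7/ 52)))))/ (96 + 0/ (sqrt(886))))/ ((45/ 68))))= 1414782720/ 14161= 99906.98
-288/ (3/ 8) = -768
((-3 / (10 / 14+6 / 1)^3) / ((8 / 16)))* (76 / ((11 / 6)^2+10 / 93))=-3562272 / 8202017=-0.43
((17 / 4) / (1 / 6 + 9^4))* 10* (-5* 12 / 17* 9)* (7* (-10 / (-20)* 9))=-255150 / 39367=-6.48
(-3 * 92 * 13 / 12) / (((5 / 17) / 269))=-1367327 / 5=-273465.40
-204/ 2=-102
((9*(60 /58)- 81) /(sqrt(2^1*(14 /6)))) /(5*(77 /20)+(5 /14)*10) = -462*sqrt(42) /2059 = -1.45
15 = 15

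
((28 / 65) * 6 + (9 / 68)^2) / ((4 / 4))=782097 / 300560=2.60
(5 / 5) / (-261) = -1 / 261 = -0.00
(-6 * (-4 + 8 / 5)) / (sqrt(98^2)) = 36 / 245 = 0.15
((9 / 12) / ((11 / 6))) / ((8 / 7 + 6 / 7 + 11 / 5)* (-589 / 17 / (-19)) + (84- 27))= 0.01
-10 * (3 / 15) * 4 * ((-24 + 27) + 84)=-696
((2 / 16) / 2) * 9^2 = 81 / 16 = 5.06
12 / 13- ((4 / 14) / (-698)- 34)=1109135 / 31759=34.92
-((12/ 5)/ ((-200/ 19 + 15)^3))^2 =-0.00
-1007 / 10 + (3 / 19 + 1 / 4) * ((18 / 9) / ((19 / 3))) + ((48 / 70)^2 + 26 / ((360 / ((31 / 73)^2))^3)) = -6251098024186359946465403 / 62447915933255750688000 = -100.10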